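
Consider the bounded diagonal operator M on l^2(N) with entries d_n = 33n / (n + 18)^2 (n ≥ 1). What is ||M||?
||M|| = 11/24 (attained at n = 18)

For M diagonal, ||M|| = sup_n |d_n|. Treat f(x) = 33x / (x + 18)^2 for real x > 0. By the quotient rule, f'(x) = 33(18 - x)/(x + 18)^3, which is positive for x < 18 and negative for x > 18. So f has a unique maximum at x = 18, and since 18 is a positive integer, the supremum over n ≥ 1 is attained at n = 18: d_18 = 33·18/(18 + 18)^2 = 33·18/1296 = 11/24. Hence ||M|| = 11/24.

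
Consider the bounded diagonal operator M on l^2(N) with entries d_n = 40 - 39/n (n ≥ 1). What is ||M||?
||M|| = 40

For a diagonal operator on l^2 with entries d_n, ||M|| = sup_n |d_n|. Here d_1 = 1, d_2 = 41/2, ..., and d_n = 40 - 39/n increases monotonically toward 40. All terms lie in [1, 40), so |d_n| = d_n and the supremum is the limit 40, which is not attained by any individual d_n. Hence ||M|| = 40.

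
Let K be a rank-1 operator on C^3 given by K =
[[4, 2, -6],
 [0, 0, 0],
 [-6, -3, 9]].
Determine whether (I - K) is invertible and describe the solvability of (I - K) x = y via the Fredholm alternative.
(I - K) is invertible (det(I - K) = -12 ≠ 0), so for every y in C^3 the equation (I - K) x = y has a unique solution.

K has rank 1, so it is an outer product K = u v^T: every row of K is a multiple of one row vector. Reading off the entries, u = (-2, 0, 3) and v = (-2, -1, 3) (row i of K equals u_i·v^T). A rank-one matrix u v^T satisfies K u = u (v·u) and kills the (2)-dimensional subspace v^⊥, so its characteristic polynomial is lambda^2 (lambda - v·u) with v·u = tr K = 13. Hence the eigenvalues of I - K are 1 (multiplicity 2) and 1 - (13) = -12, so det(I - K) = -12. (Direct check: I - K =
[[-3, -2, 6],
 [0, 1, 0],
 [6, 3, -8]]
has determinant -12.) The finite-dimensional Fredholm alternative says: either (I - K) is invertible, or ker(I - K) ≠ {0} and then range(I - K) = ker((I - K)^*)^⊥, with dim ker(I - K) = dim ker((I - K)^*). Since det(I - K) ≠ 0, 1 is not an eigenvalue of K and ker(I - K) = {0}, so we are in the first case: for every y there is a unique x = (I - K)^(-1) y. Explicitly, by the Sherman–Morrison formula, (I - u v^T)^(-1) = I + u v^T/(1 - v·u), i.e. (I - K)^(-1) = I + K/(-12).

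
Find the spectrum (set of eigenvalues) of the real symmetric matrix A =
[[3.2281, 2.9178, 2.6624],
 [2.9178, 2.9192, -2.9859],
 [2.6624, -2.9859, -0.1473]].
sigma(A) ≈ {-4, 4, 6}

A is real symmetric, so its spectrum consists of real eigenvalues. Expanding the characteristic polynomial of the displayed matrix gives
  det(λ I - A) = p(λ) = λ^3 + (-6)λ^2 + (-16)λ + (95.9979).
Solving p(λ) = 0 yields eigenvalues ≈ -4, 4, 6. (A is shown rounded to 4 decimals, so these recover the underlying integer eigenvalues to within that precision.)
Verification: the trace of A = 6 equals the sum of eigenvalues 6, and det(A) ≈ -95.9979 matches the eigenvalue product -96.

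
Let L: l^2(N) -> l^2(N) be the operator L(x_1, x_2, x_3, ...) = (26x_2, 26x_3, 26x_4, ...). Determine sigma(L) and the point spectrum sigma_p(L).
sigma(L) = closed disk {z in C : |z| ≤ 26}; sigma_p(L) = open disk {z in C : |z| < 26}

Note L = 26·V where V is the unit left shift (V x)_k = x_{k+1}; so sigma(L) = 26·sigma(V) and ||L|| = 26||V||. ||L x||^2 = 676sum_{k≥2} |x_k|^2 ≤ 676||x||^2, with equality on {x : x_1 = 0}, so ||L|| = 26. For any lambda with |lambda| < 26, set r = lambda/26 (|r| < 1); the vector x = (1, r, r^2, ...) is in l^2 and satisfies L x = 26(r, r^2, ...) = lambda x, so lambda is an eigenvalue. On the boundary |lambda| = 26 the geometric series diverges, so no l^2 eigenvector exists, but these lambda lie in the approximate point spectrum. Hence sigma(L) is the closed disk of radius 26 and sigma_p(L) is the open disk.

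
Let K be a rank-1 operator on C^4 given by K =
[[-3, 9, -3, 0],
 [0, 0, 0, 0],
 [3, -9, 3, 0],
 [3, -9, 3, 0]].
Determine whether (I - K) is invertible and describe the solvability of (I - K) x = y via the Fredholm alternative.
(I - K) is invertible (det(I - K) = 1 ≠ 0), so for every y in C^4 the equation (I - K) x = y has a unique solution.

K has rank 1, so it is an outer product K = u v^T: every row of K is a multiple of one row vector. Reading off the entries, u = (-3, 0, 3, 3) and v = (1, -3, 1, 0) (row i of K equals u_i·v^T). A rank-one matrix u v^T satisfies K u = u (v·u) and kills the (3)-dimensional subspace v^⊥, so its characteristic polynomial is lambda^3 (lambda - v·u) with v·u = tr K = 0. Hence the eigenvalues of I - K are 1 (multiplicity 3) and 1 - (0) = 1, so det(I - K) = 1. (Direct check: I - K =
[[4, -9, 3, 0],
 [0, 1, 0, 0],
 [-3, 9, -2, 0],
 [-3, 9, -3, 1]]
has determinant 1.) The finite-dimensional Fredholm alternative says: either (I - K) is invertible, or ker(I - K) ≠ {0} and then range(I - K) = ker((I - K)^*)^⊥, with dim ker(I - K) = dim ker((I - K)^*). Since det(I - K) ≠ 0, 1 is not an eigenvalue of K and ker(I - K) = {0}, so we are in the first case: for every y there is a unique x = (I - K)^(-1) y. Explicitly, by the Sherman–Morrison formula, (I - u v^T)^(-1) = I + u v^T/(1 - v·u), i.e. (I - K)^(-1) = I + K.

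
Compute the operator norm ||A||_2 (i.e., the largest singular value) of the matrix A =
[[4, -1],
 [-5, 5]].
||A||_2 = sqrt((67 + sqrt(3589))/2) ≈ 7.9658 (= sqrt(largest eigenvalue of A^T A))

||A||_2 = sigma_max(A) = sqrt(lambda_max(A^T A)). Form the symmetric matrix M = A^T A =
[[41, -29],
 [-29, 26]].
Its characteristic polynomial (trace, determinant of M give the coefficients) is
  p(λ) = det(λ I - M) = λ^2 - 67λ + 225.
For λ^2 - 67λ + 225 the discriminant is 3589. It is nonnegative but not a perfect square, so the roots are real and irrational: λ = (67 ± sqrt(3589))/2 ≈ 63.4541, 3.5459.
So the eigenvalues of A^T A are ≈ 3.5459, 63.4541 (all ≥ 0, as they must be for A^T A). The largest is λ_max = (67 + sqrt(3589))/2 ≈ 63.4541, hence ||A||_2 = sqrt(λ_max) = sqrt((67 + sqrt(3589))/2) ≈ 7.9658.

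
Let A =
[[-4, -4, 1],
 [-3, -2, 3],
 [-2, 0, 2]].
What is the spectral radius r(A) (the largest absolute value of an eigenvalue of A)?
r(A) = 6

The eigenvalues of A are the roots of its characteristic polynomial. With M = A (coefficients from the trace, the sum of principal 2x2 minors, and det A):
  p(λ) = det(λ I - M) = λ^3 + 4λ^2 - 14λ - 12.
By the rational root theorem any rational root is an integer divisor of 12. Testing λ = -6: p(-6) = -216 + 144 + 84 - 12 = 0, so λ = -6 is a root. Dividing out (λ + 6) leaves p(λ) = (λ + 6)(λ^2 - 2λ - 2). For λ^2 - 2λ - 2 the discriminant is 12. It is nonnegative but not a perfect square, so the roots are real and irrational: λ = (2 ± sqrt(12))/2 ≈ 2.7321, -0.7321.
Thus the eigenvalues (to 4 decimals) are 2.7321 (modulus 2.7321); -0.7321 (modulus 0.7321); -6 (modulus 6). The spectral radius is the largest modulus: r(A) = 6. (Cross-check: r(A) ≤ ||A||_2 ≈ 7.4855; equality holds whenever A is normal, though it can also hold for some non-normal A.)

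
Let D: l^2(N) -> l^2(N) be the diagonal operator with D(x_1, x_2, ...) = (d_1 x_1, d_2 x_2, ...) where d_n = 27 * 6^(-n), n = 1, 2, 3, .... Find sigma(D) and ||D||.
sigma(D) = {27 * 6^(-n) : n ≥ 1} ∪ {0}; ||D|| = 9/2

A bounded diagonal operator on l^2 with diagonal entries d_n has spectrum equal to the closure of {d_n : n ≥ 1}: every d_n is an eigenvalue (with eigenvector e_n), so {d_n} ⊂ sigma(D); the spectrum is closed, so its closure is too; and for lambda not in the closure, (D - lambda I) has bounded inverse (the diagonal entries 1/(d_n - lambda) are bounded). For our sequence d_n = 27 * 6^(-n), n = 1, 2, 3, ...:
  - {d_n} = {27 * 6^(-n) : n ≥ 1}; the only limit point is 0
  - closure = {27 * 6^(-n) : n ≥ 1} ∪ {0}
For the norm: a diagonal operator has ||D|| = sup_n |d_n|. Here d_n = 27 * 6^(-n) is positive and decreasing, so sup_n |d_n| = d_1 = 27/6 = 9/2. So ||D|| = 9/2.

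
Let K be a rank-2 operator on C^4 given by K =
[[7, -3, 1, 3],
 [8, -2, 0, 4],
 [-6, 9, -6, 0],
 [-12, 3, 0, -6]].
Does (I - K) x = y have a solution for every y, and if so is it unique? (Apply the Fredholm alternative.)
(I - K) is invertible (det(I - K) = 24 ≠ 0), so for every y in C^4 the equation (I - K) x = y has a unique solution.

K has rank 2 and factors as K = U V^T = u1 v1^T + u2 v2^T with u1 = (1, 2, 3, -3), v1 = (1, 1, -1, 1), u2 = (2, 2, -3, -3), v2 = (3, -2, 1, 1) (multiplying out reproduces the displayed K). The nonzero eigenvalues of U V^T coincide with those of the 2 x 2 matrix G = V^T U = [[v1·u1, v1·u2], [v2·u1, v2·u2]] = [[-3, 4], [-1, -4]], and by the Sylvester determinant identity det(I_4 - U V^T) = det(I_2 - V^T U) = det([[4, -4], [1, 5]]) = (4)(5) - (-4)(1) = 24. (Direct check: I - K =
[[-6, 3, -1, -3],
 [-8, 3, 0, -4],
 [6, -9, 7, 0],
 [12, -3, 0, 7]]
has determinant 24.) The finite-dimensional Fredholm alternative says: either (I - K) is invertible, or ker(I - K) ≠ {0} and then range(I - K) = ker((I - K)^*)^⊥, with dim ker(I - K) = dim ker((I - K)^*). Since det(I - K) ≠ 0, 1 is not an eigenvalue of K and ker(I - K) = {0}, so we are in the first case: for every y there is a unique x = (I - K)^(-1) y. (Explicitly, by the Woodbury identity, (I - U V^T)^(-1) = I + U (I_2 - G)^(-1) V^T.)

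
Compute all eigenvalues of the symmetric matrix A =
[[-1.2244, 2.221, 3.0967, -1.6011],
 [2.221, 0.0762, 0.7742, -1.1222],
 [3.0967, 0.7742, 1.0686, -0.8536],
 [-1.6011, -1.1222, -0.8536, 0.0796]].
sigma(A) ≈ {-4, -1, 0, 5}

A is real symmetric, so its spectrum consists of real eigenvalues. Expanding the characteristic polynomial of the displayed matrix gives
  det(λ I - A) = p(λ) = λ^4 + (0)λ^3 + (-21)λ^2 + (-20)λ + (0).
Solving p(λ) = 0 yields eigenvalues ≈ -4, -1, 0, 5. (A is shown rounded to 4 decimals, so these recover the underlying integer eigenvalues to within that precision.)
Verification: the trace of A = 0 equals the sum of eigenvalues 0, and det(A) ≈ 0.0002 matches the eigenvalue product 0.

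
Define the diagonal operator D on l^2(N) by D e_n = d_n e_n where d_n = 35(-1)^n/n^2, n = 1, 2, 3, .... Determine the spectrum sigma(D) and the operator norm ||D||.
sigma(D) = {35(-1)^n/n^2 : n ≥ 1} ∪ {0}; ||D|| = 35

A bounded diagonal operator on l^2 with diagonal entries d_n has spectrum equal to the closure of {d_n : n ≥ 1}: every d_n is an eigenvalue (with eigenvector e_n), so {d_n} ⊂ sigma(D); the spectrum is closed, so its closure is too; and for lambda not in the closure, (D - lambda I) has bounded inverse (the diagonal entries 1/(d_n - lambda) are bounded). For our sequence d_n = 35(-1)^n/n^2, n = 1, 2, 3, ...:
  - {d_n} = {35(-1)^n/n^2 : n ≥ 1}; the only limit point is 0
  - closure = {35(-1)^n/n^2 : n ≥ 1} ∪ {0}
For the norm: a diagonal operator has ||D|| = sup_n |d_n|. Here |d_n| = 35/n^2 is decreasing, so sup_n |d_n| = |d_1| = 35. So ||D|| = 35.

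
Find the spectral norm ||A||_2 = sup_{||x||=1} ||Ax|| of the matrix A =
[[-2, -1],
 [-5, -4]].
||A||_2 = sqrt((46 + sqrt(2080))/2) ≈ 6.7678 (= sqrt(largest eigenvalue of A^T A))

||A||_2 = sigma_max(A) = sqrt(lambda_max(A^T A)). Form the symmetric matrix M = A^T A =
[[29, 22],
 [22, 17]].
Its characteristic polynomial (trace, determinant of M give the coefficients) is
  p(λ) = det(λ I - M) = λ^2 - 46λ + 9.
For λ^2 - 46λ + 9 the discriminant is 2080. It is nonnegative but not a perfect square, so the roots are real and irrational: λ = (46 ± sqrt(2080))/2 ≈ 45.8035, 0.1965.
So the eigenvalues of A^T A are ≈ 0.1965, 45.8035 (all ≥ 0, as they must be for A^T A). The largest is λ_max = (46 + sqrt(2080))/2 ≈ 45.8035, hence ||A||_2 = sqrt(λ_max) = sqrt((46 + sqrt(2080))/2) ≈ 6.7678.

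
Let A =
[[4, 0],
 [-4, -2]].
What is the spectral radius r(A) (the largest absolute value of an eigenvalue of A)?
r(A) = 4

The eigenvalues of A are the roots of its characteristic polynomial. With M = A (coefficients from the trace and determinant):
  p(λ) = det(λ I - M) = λ^2 - 2λ - 8.
For λ^2 - 2λ - 8 the discriminant is 36. It is a perfect square (6^2), so the roots are rational: λ = (2 ± 6)/2 = 4, -2.
Thus the eigenvalues (to 4 decimals) are 4 (modulus 4); -2 (modulus 2). The spectral radius is the largest modulus: r(A) = 4. (Cross-check: r(A) ≤ ||A||_2 ≈ 5.8416; equality holds whenever A is normal, though it can also hold for some non-normal A.)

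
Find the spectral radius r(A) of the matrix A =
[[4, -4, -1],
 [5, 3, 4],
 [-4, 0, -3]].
r(A) ≈ 4.5095

The eigenvalues of A are the roots of its characteristic polynomial. With M = A (coefficients from the trace, the sum of principal 2x2 minors, and det A):
  p(λ) = det(λ I - M) = λ^3 - 4λ^2 + 7λ + 44.
No integer candidate from the rational root theorem (±divisors of 44) is a root, so the roots are irrational. The cubic discriminant is Δ = -63772 < 0, so there is one real root and a complex-conjugate pair. p(-3) = -40 and p(-2) = 6 have opposite signs, so a root lies in (-3, -2); Newton's method refines it to λ ≈ -2.1637. Dividing out (λ - (-2.1637)) leaves approximately λ^2 - 6.1637λ + 20.336. For λ^2 - 6.1637λ + 20.336 the discriminant is -43.3534. It is negative, so the remaining roots are the complex-conjugate pair λ ≈ 3.0818 ± 3.2922i. Their product equals the constant term, so |λ|^2 ≈ 20.336 and |λ| ≈ 4.5095.
Thus the eigenvalues (to 4 decimals) are -2.1637 (modulus 2.1637); 3.0818 ± 3.2922i (modulus 4.5095). The spectral radius is the largest modulus: r(A) ≈ 4.5095. (Cross-check: r(A) ≤ ||A||_2 ≈ 8.6393; equality holds whenever A is normal, though it can also hold for some non-normal A.)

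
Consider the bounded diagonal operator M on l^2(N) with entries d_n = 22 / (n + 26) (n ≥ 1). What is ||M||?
||M|| = 22/27 (attained at n = 1)

For M diagonal, ||M|| = sup_n |d_n| = sup_n 22/(n + 26). This is positive and strictly decreasing in n, so the supremum is attained at n = 1: d_1 = 22/(1 + 26) = 22/27. Hence ||M|| = 22/27.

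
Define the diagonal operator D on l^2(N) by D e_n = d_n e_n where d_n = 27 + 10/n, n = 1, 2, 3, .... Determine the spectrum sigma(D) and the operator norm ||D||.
sigma(D) = {27 + 10/n : n ≥ 1} ∪ {27}; ||D|| = 37

A bounded diagonal operator on l^2 with diagonal entries d_n has spectrum equal to the closure of {d_n : n ≥ 1}: every d_n is an eigenvalue (with eigenvector e_n), so {d_n} ⊂ sigma(D); the spectrum is closed, so its closure is too; and for lambda not in the closure, (D - lambda I) has bounded inverse (the diagonal entries 1/(d_n - lambda) are bounded). For our sequence d_n = 27 + 10/n, n = 1, 2, 3, ...:
  - {d_n} = {27 + 10/n : n ≥ 1}; the only limit point is 27
  - closure = {27 + 10/n : n ≥ 1} ∪ {27}
For the norm: a diagonal operator has ||D|| = sup_n |d_n|. Here d_n = 27 + 10/n is positive and decreasing, so sup_n |d_n| = d_1 = 27 + 10 = 37. So ||D|| = 37.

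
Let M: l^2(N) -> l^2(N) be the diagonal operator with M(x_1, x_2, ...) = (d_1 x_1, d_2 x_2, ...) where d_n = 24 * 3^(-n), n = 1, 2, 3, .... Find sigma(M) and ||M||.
sigma(M) = {24 * 3^(-n) : n ≥ 1} ∪ {0}; ||M|| = 8

A bounded diagonal operator on l^2 with diagonal entries d_n has spectrum equal to the closure of {d_n : n ≥ 1}: every d_n is an eigenvalue (with eigenvector e_n), so {d_n} ⊂ sigma(M); the spectrum is closed, so its closure is too; and for lambda not in the closure, (M - lambda I) has bounded inverse (the diagonal entries 1/(d_n - lambda) are bounded). For our sequence d_n = 24 * 3^(-n), n = 1, 2, 3, ...:
  - {d_n} = {24 * 3^(-n) : n ≥ 1}; the only limit point is 0
  - closure = {24 * 3^(-n) : n ≥ 1} ∪ {0}
For the norm: a diagonal operator has ||M|| = sup_n |d_n|. Here d_n = 24 * 3^(-n) is positive and decreasing, so sup_n |d_n| = d_1 = 24/3 = 8. So ||M|| = 8.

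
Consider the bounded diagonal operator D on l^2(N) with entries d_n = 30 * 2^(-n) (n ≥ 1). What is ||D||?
||D|| = 15 (attained at n = 1)

For D diagonal, ||D|| = sup_n |d_n|. The sequence d_n = 30 * 2^(-n) is positive and strictly decreasing (ratio 2^(-1) < 1), so the supremum is d_1 = 30/2 = 15. Hence ||D|| = 15.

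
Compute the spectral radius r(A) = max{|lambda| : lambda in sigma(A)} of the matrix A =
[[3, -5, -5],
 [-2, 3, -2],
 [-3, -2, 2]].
r(A) ≈ 6.8396

The eigenvalues of A are the roots of its characteristic polynomial. With M = A (coefficients from the trace, the sum of principal 2x2 minors, and det A):
  p(λ) = det(λ I - M) = λ^3 - 8λ^2 - 8λ + 109.
No integer candidate from the rational root theorem (±divisors of 109) is a root, so the roots are irrational. The cubic discriminant is Δ = 34157 > 0, so there are three distinct real roots. p(-4) = -51 and p(-3) = 34 have opposite signs, so a root lies in (-4, -3); Newton's method refines it to λ ≈ -3.4538. p(4) = 13 and p(5) = -6 have opposite signs, so a root lies in (4, 5); Newton's method refines it to λ ≈ 4.6142. p(6) = -11 and p(7) = 4 have opposite signs, so a root lies in (6, 7); Newton's method refines it to λ ≈ 6.8396. Check (Vieta): the three roots sum to 8, matching tr M = 8.
Thus the eigenvalues (to 4 decimals) are -3.4538 (modulus 3.4538); 4.6142 (modulus 4.6142); 6.8396 (modulus 6.8396). The spectral radius is the largest modulus: r(A) ≈ 6.8396. (Cross-check: r(A) ≤ ||A||_2 ≈ 7.94; equality holds whenever A is normal, though it can also hold for some non-normal A.)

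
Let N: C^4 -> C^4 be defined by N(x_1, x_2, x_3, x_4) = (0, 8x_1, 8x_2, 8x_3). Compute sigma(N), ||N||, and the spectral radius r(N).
sigma(N) = {0}; ||N|| = 8; r(N) = 0. (N is nilpotent with N^4 = 0.)

On C^4, N is a strictly lower-triangular matrix with 8 on the subdiagonal and zeros elsewhere, so its characteristic polynomial is lambda^4 and every eigenvalue is 0: sigma(N) = {0}. For the operator norm, N e_i = 8e_{i+1} for i = 1, ..., 3 and N e_4 = 0, so the singular values of N are 8 (with multiplicity 3) and 0; hence ||N|| = 8. The spectral radius r(N) = max|lambda| = 0. Note ||N|| > r(N) — characteristic of non-normal nilpotent operators. Indeed N^4 = 0.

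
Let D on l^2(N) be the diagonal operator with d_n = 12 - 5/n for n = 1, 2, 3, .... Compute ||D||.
||D|| = 12

For a diagonal operator on l^2 with entries d_n, ||D|| = sup_n |d_n|. Here d_1 = 7, d_2 = 19/2, ..., and d_n = 12 - 5/n increases monotonically toward 12. All terms lie in [7, 12), so |d_n| = d_n and the supremum is the limit 12, which is not attained by any individual d_n. Hence ||D|| = 12.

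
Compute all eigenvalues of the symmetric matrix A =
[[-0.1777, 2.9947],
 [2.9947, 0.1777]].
sigma(A) ≈ {-3, 3}

A is real symmetric, so its spectrum consists of real eigenvalues. Expanding the characteristic polynomial of the displayed matrix gives
  det(λ I - A) = p(λ) = λ^2 + (0)λ + (-9).
Solving p(λ) = 0 yields eigenvalues ≈ -3, 3. (A is shown rounded to 4 decimals, so these recover the underlying integer eigenvalues to within that precision.)
Verification: the trace of A = 0 equals the sum of eigenvalues 0, and det(A) ≈ -8.9998 matches the eigenvalue product -9.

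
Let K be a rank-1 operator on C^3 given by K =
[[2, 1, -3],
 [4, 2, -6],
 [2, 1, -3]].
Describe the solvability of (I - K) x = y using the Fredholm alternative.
(I - K) is singular (det(I - K) = 0, i.e. 1 ∈ sigma(K)). (I - K) x = y is solvable iff y ⊥ ker((I - K)^*) = span{(2, 1, -3)}, i.e. iff 2y_1 + y_2 - 3y_3 = 0. When solvable, the solutions are x = y + c·(1, 2, 1), c arbitrary (ker(I - K) = span{(1, 2, 1)}, dimension 1).

K has rank 1, so it is an outer product K = u v^T: every row of K is a multiple of one row vector. Reading off the entries, u = (1, 2, 1) and v = (2, 1, -3) (row i of K equals u_i·v^T). A rank-one matrix u v^T satisfies K u = u (v·u) and kills the (2)-dimensional subspace v^⊥, so its characteristic polynomial is lambda^2 (lambda - v·u) with v·u = tr K = 1. Hence the eigenvalues of I - K are 1 (multiplicity 2) and 1 - (1) = 0, so det(I - K) = 0. (Direct check: I - K =
[[-1, -1, 3],
 [-4, -1, 6],
 [-2, -1, 4]]
has determinant 0.) So 1 is an eigenvalue of K and (I - K) is not invertible. The finite-dimensional Fredholm alternative says: either (I - K) is invertible, or ker(I - K) ≠ {0} and then range(I - K) = ker((I - K)^*)^⊥, with dim ker(I - K) = dim ker((I - K)^*). We are in the second case, so we need both kernels. Kernel of I - K: (I - K) u = u - u (v·u) = u - u = 0, so ker(I - K) = span{u} = span{(1, 2, 1)} (it is exactly 1-dimensional because rank(I - K) = 2). Kernel of the adjoint: K is real, so (I - K)^* = I - K^T = I - v u^T, and (I - v u^T) v = v - v (u·v) = 0; hence ker((I - K)^*) = span{v} = span{(2, 1, -3)}. Therefore (I - K) x = y is solvable iff <y, v> = 0, i.e. iff 2y_1 + y_2 - 3y_3 = 0. When this holds, K y = u (v·y) = 0, so (I - K) y = y and x = y is a particular solution; the full solution set is the line x = y + c·u = y + c·(1, 2, 1), c ∈ C.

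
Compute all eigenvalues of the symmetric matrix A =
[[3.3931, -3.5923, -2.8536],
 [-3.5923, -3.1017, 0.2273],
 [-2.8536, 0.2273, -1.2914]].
sigma(A) ≈ {-5, -2, 6}

A is real symmetric, so its spectrum consists of real eigenvalues. Expanding the characteristic polynomial of the displayed matrix gives
  det(λ I - A) = p(λ) = λ^3 + (1)λ^2 + (-32)λ + (-59.9982).
Solving p(λ) = 0 yields eigenvalues ≈ -5, -2, 6. (A is shown rounded to 4 decimals, so these recover the underlying integer eigenvalues to within that precision.)
Verification: the trace of A = -1 equals the sum of eigenvalues -1, and det(A) ≈ 59.9982 matches the eigenvalue product 60.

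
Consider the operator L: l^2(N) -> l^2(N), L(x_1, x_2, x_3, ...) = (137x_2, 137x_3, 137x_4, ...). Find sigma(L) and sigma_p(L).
sigma(L) = closed disk {z in C : |z| ≤ 137}; sigma_p(L) = open disk {z in C : |z| < 137}

Note L = 137·V where V is the unit left shift (V x)_k = x_{k+1}; so sigma(L) = 137·sigma(V) and ||L|| = 137||V||. ||L x||^2 = 18769sum_{k≥2} |x_k|^2 ≤ 18769||x||^2, with equality on {x : x_1 = 0}, so ||L|| = 137. For any lambda with |lambda| < 137, set r = lambda/137 (|r| < 1); the vector x = (1, r, r^2, ...) is in l^2 and satisfies L x = 137(r, r^2, ...) = lambda x, so lambda is an eigenvalue. On the boundary |lambda| = 137 the geometric series diverges, so no l^2 eigenvector exists, but these lambda lie in the approximate point spectrum. Hence sigma(L) is the closed disk of radius 137 and sigma_p(L) is the open disk.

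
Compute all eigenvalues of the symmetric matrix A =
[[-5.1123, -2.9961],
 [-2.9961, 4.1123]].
sigma(A) ≈ {-6, 5}

A is real symmetric, so its spectrum consists of real eigenvalues. Expanding the characteristic polynomial of the displayed matrix gives
  det(λ I - A) = p(λ) = λ^2 + (1)λ + (-30).
Solving p(λ) = 0 yields eigenvalues ≈ -6, 5. (A is shown rounded to 4 decimals, so these recover the underlying integer eigenvalues to within that precision.)
Verification: the trace of A = -1 equals the sum of eigenvalues -1, and det(A) ≈ -29.9999 matches the eigenvalue product -30.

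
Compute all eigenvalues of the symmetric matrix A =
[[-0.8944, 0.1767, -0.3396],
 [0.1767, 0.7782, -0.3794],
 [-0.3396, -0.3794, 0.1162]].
sigma(A) ≈ {-1, 0, 1}

A is real symmetric, so its spectrum consists of real eigenvalues. Expanding the characteristic polynomial of the displayed matrix gives
  det(λ I - A) = p(λ) = λ^3 + (0)λ^2 + (-1)λ + (0).
Solving p(λ) = 0 yields eigenvalues ≈ -1, 0, 1. (A is shown rounded to 4 decimals, so these recover the underlying integer eigenvalues to within that precision.)
Verification: the trace of A = 0 equals the sum of eigenvalues 0, and det(A) ≈ 0.0000 matches the eigenvalue product 0.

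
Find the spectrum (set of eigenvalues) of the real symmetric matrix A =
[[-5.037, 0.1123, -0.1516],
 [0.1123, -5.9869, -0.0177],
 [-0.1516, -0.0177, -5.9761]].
sigma(A) ≈ {-6, -5} (-6 with multiplicity 2)

A is real symmetric, so its spectrum consists of real eigenvalues. Expanding the characteristic polynomial of the displayed matrix gives
  det(λ I - A) = p(λ) = λ^3 + (17)λ^2 + (96)λ + (180).
Solving p(λ) = 0 yields eigenvalues ≈ -6, -6, -5. (A is shown rounded to 4 decimals, so these recover the underlying integer eigenvalues to within that precision.)
Verification: the trace of A = -17 equals the sum of eigenvalues -17, and det(A) ≈ -180.0002 matches the eigenvalue product -180.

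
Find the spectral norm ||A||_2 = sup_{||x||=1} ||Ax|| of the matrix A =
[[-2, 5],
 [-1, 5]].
||A||_2 = sqrt((55 + sqrt(2925))/2) ≈ 7.3852 (= sqrt(largest eigenvalue of A^T A))

||A||_2 = sigma_max(A) = sqrt(lambda_max(A^T A)). Form the symmetric matrix M = A^T A =
[[5, -15],
 [-15, 50]].
Its characteristic polynomial (trace, determinant of M give the coefficients) is
  p(λ) = det(λ I - M) = λ^2 - 55λ + 25.
For λ^2 - 55λ + 25 the discriminant is 2925. It is nonnegative but not a perfect square, so the roots are real and irrational: λ = (55 ± sqrt(2925))/2 ≈ 54.5416, 0.4584.
So the eigenvalues of A^T A are ≈ 0.4584, 54.5416 (all ≥ 0, as they must be for A^T A). The largest is λ_max = (55 + sqrt(2925))/2 ≈ 54.5416, hence ||A||_2 = sqrt(λ_max) = sqrt((55 + sqrt(2925))/2) ≈ 7.3852.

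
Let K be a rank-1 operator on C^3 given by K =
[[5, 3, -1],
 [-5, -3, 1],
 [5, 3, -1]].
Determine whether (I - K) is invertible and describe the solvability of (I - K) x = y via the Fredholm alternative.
(I - K) is singular (det(I - K) = 0, i.e. 1 ∈ sigma(K)). (I - K) x = y is solvable iff y ⊥ ker((I - K)^*) = span{(5, 3, -1)}, i.e. iff 5y_1 + 3y_2 - y_3 = 0. When solvable, the solutions are x = y + c·(1, -1, 1), c arbitrary (ker(I - K) = span{(1, -1, 1)}, dimension 1).

K has rank 1, so it is an outer product K = u v^T: every row of K is a multiple of one row vector. Reading off the entries, u = (1, -1, 1) and v = (5, 3, -1) (row i of K equals u_i·v^T). A rank-one matrix u v^T satisfies K u = u (v·u) and kills the (2)-dimensional subspace v^⊥, so its characteristic polynomial is lambda^2 (lambda - v·u) with v·u = tr K = 1. Hence the eigenvalues of I - K are 1 (multiplicity 2) and 1 - (1) = 0, so det(I - K) = 0. (Direct check: I - K =
[[-4, -3, 1],
 [5, 4, -1],
 [-5, -3, 2]]
has determinant 0.) So 1 is an eigenvalue of K and (I - K) is not invertible. The finite-dimensional Fredholm alternative says: either (I - K) is invertible, or ker(I - K) ≠ {0} and then range(I - K) = ker((I - K)^*)^⊥, with dim ker(I - K) = dim ker((I - K)^*). We are in the second case, so we need both kernels. Kernel of I - K: (I - K) u = u - u (v·u) = u - u = 0, so ker(I - K) = span{u} = span{(1, -1, 1)} (it is exactly 1-dimensional because rank(I - K) = 2). Kernel of the adjoint: K is real, so (I - K)^* = I - K^T = I - v u^T, and (I - v u^T) v = v - v (u·v) = 0; hence ker((I - K)^*) = span{v} = span{(5, 3, -1)}. Therefore (I - K) x = y is solvable iff <y, v> = 0, i.e. iff 5y_1 + 3y_2 - y_3 = 0. When this holds, K y = u (v·y) = 0, so (I - K) y = y and x = y is a particular solution; the full solution set is the line x = y + c·u = y + c·(1, -1, 1), c ∈ C.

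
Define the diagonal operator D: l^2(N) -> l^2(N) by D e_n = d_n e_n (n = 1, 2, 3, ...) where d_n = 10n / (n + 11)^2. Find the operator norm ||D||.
||D|| = 5/22 (attained at n = 11)

For D diagonal, ||D|| = sup_n |d_n|. Treat f(x) = 10x / (x + 11)^2 for real x > 0. By the quotient rule, f'(x) = 10(11 - x)/(x + 11)^3, which is positive for x < 11 and negative for x > 11. So f has a unique maximum at x = 11, and since 11 is a positive integer, the supremum over n ≥ 1 is attained at n = 11: d_11 = 10·11/(11 + 11)^2 = 10·11/484 = 5/22. Hence ||D|| = 5/22.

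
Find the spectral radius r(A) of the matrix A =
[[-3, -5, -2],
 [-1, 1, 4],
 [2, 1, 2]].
r(A) ≈ 4.5179

The eigenvalues of A are the roots of its characteristic polynomial. With M = A (coefficients from the trace, the sum of principal 2x2 minors, and det A):
  p(λ) = det(λ I - M) = λ^3 - 12λ + 38.
No integer candidate from the rational root theorem (±divisors of 38) is a root, so the roots are irrational. The cubic discriminant is Δ = -32076 < 0, so there is one real root and a complex-conjugate pair. p(-5) = -27 and p(-4) = 22 have opposite signs, so a root lies in (-5, -4); Newton's method refines it to λ ≈ -4.5179. Dividing out (λ - (-4.5179)) leaves approximately λ^2 - 4.5179λ + 8.4111. For λ^2 - 4.5179λ + 8.4111 the discriminant is -13.2332. It is negative, so the remaining roots are the complex-conjugate pair λ ≈ 2.2589 ± 1.8189i. Their product equals the constant term, so |λ|^2 ≈ 8.4111 and |λ| ≈ 2.9002.
Thus the eigenvalues (to 4 decimals) are -4.5179 (modulus 4.5179); 2.2589 ± 1.8189i (modulus 2.9002). The spectral radius is the largest modulus: r(A) ≈ 4.5179. (Cross-check: r(A) ≤ ||A||_2 ≈ 6.9989; equality holds whenever A is normal, though it can also hold for some non-normal A.)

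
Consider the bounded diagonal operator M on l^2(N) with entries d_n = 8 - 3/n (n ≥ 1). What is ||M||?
||M|| = 8

For a diagonal operator on l^2 with entries d_n, ||M|| = sup_n |d_n|. Here d_1 = 5, d_2 = 13/2, ..., and d_n = 8 - 3/n increases monotonically toward 8. All terms lie in [5, 8), so |d_n| = d_n and the supremum is the limit 8, which is not attained by any individual d_n. Hence ||M|| = 8.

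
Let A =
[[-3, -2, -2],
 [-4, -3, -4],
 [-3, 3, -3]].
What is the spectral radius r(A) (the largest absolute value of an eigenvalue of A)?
r(A) = (6 + sqrt(8))/2 ≈ 4.4142

The eigenvalues of A are the roots of its characteristic polynomial. With M = A (coefficients from the trace, the sum of principal 2x2 minors, and det A):
  p(λ) = det(λ I - M) = λ^3 + 9λ^2 + 25λ + 21.
By the rational root theorem any rational root is an integer divisor of 21. Testing λ = -3: p(-3) = -27 + 81 - 75 + 21 = 0, so λ = -3 is a root. Dividing out (λ + 3) leaves p(λ) = (λ + 3)(λ^2 + 6λ + 7). For λ^2 + 6λ + 7 the discriminant is 8. It is nonnegative but not a perfect square, so the roots are real and irrational: λ = (-6 ± sqrt(8))/2 ≈ -1.5858, -4.4142.
Thus the eigenvalues (to 4 decimals) are -1.5858 (modulus 1.5858); -4.4142 (modulus 4.4142); -3 (modulus 3). The spectral radius is the largest modulus: r(A) = (6 + sqrt(8))/2 ≈ 4.4142. (Cross-check: r(A) ≤ ||A||_2 ≈ 8.0972; equality holds whenever A is normal, though it can also hold for some non-normal A.)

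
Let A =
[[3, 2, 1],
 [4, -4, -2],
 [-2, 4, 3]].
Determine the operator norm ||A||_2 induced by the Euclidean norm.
||A||_2 ≈ 7.9229 (= sqrt(largest eigenvalue of A^T A))

||A||_2 = sigma_max(A) = sqrt(lambda_max(A^T A)). Form the symmetric matrix M = A^T A =
[[29, -18, -11],
 [-18, 36, 22],
 [-11, 22, 14]].
Its characteristic polynomial (trace, sum of principal 2x2 minors, determinant of M give the coefficients) is
  p(λ) = det(λ I - M) = λ^3 - 79λ^2 + 1025λ - 400.
No integer candidate from the rational root theorem (±divisors of 400) is a root, so the roots are irrational. The cubic discriminant is Δ = 2039225725 > 0, so there are three distinct real roots. p(0) = -400 and p(1) = 547 have opposite signs, so a root lies in (0, 1); Newton's method refines it to λ ≈ 0.4027. p(15) = 575 and p(16) = -128 have opposite signs, so a root lies in (15, 16); Newton's method refines it to λ ≈ 15.8245. p(62) = -2198 and p(63) = 671 have opposite signs, so a root lies in (62, 63); Newton's method refines it to λ ≈ 62.7728. Check (Vieta): the three roots sum to 79, matching tr M = 79.
So the eigenvalues of A^T A are ≈ 0.4027, 15.8245, 62.7728 (all ≥ 0, as they must be for A^T A). The largest is λ_max ≈ 62.7728, hence ||A||_2 = sqrt(λ_max) ≈ 7.9229.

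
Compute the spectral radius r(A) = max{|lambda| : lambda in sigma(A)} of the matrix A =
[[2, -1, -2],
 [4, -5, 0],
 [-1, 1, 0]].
r(A) ≈ 4.6334

The eigenvalues of A are the roots of its characteristic polynomial. With M = A (coefficients from the trace, the sum of principal 2x2 minors, and det A):
  p(λ) = det(λ I - M) = λ^3 + 3λ^2 - 8λ - 2.
No integer candidate from the rational root theorem (±divisors of 2) is a root, so the roots are irrational. The cubic discriminant is Δ = 3596 > 0, so there are three distinct real roots. p(-5) = -12 and p(-4) = 14 have opposite signs, so a root lies in (-5, -4); Newton's method refines it to λ ≈ -4.6334. p(-1) = 8 and p(0) = -2 have opposite signs, so a root lies in (-1, 0); Newton's method refines it to λ ≈ -0.2315. p(1) = -6 and p(2) = 2 have opposite signs, so a root lies in (1, 2); Newton's method refines it to λ ≈ 1.8649. Check (Vieta): the three roots sum to -3, matching tr M = -3.
Thus the eigenvalues (to 4 decimals) are -4.6334 (modulus 4.6334); -0.2315 (modulus 0.2315); 1.8649 (modulus 1.8649). The spectral radius is the largest modulus: r(A) ≈ 4.6334. (Cross-check: r(A) ≤ ||A||_2 ≈ 6.8985; equality holds whenever A is normal, though it can also hold for some non-normal A.)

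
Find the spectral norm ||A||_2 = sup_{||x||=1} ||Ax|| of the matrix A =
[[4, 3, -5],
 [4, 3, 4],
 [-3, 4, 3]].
||A||_2 ≈ 7.6984 (= sqrt(largest eigenvalue of A^T A))

||A||_2 = sigma_max(A) = sqrt(lambda_max(A^T A)). Form the symmetric matrix M = A^T A =
[[41, 12, -13],
 [12, 34, 9],
 [-13, 9, 50]].
Its characteristic polynomial (trace, sum of principal 2x2 minors, determinant of M give the coefficients) is
  p(λ) = det(λ I - M) = λ^3 - 125λ^2 + 4750λ - 50625.
No integer candidate from the rational root theorem (±divisors of 50625) is a root, so the roots are irrational. The cubic discriminant is Δ = 200390625 > 0, so there are three distinct real roots. p(17) = -1087 and p(18) = 207 have opposite signs, so a root lies in (17, 18); Newton's method refines it to λ ≈ 17.8322. p(47) = 323 and p(48) = -33 have opposite signs, so a root lies in (47, 48); Newton's method refines it to λ ≈ 47.9029. p(59) = -121 and p(60) = 375 have opposite signs, so a root lies in (59, 60); Newton's method refines it to λ ≈ 59.2649. Check (Vieta): the three roots sum to 125, matching tr M = 125.
So the eigenvalues of A^T A are ≈ 17.8322, 47.9029, 59.2649 (all ≥ 0, as they must be for A^T A). The largest is λ_max ≈ 59.2649, hence ||A||_2 = sqrt(λ_max) ≈ 7.6984.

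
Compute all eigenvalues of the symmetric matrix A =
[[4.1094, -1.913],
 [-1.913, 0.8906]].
sigma(A) ≈ {0, 5}

A is real symmetric, so its spectrum consists of real eigenvalues. Expanding the characteristic polynomial of the displayed matrix gives
  det(λ I - A) = p(λ) = λ^2 + (-5)λ + (0).
Solving p(λ) = 0 yields eigenvalues ≈ 0, 5. (A is shown rounded to 4 decimals, so these recover the underlying integer eigenvalues to within that precision.)
Verification: the trace of A = 5 equals the sum of eigenvalues 5, and det(A) ≈ 0.0003 matches the eigenvalue product 0.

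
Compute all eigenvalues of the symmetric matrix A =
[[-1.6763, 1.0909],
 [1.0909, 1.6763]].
sigma(A) ≈ {-2, 2}

A is real symmetric, so its spectrum consists of real eigenvalues. Expanding the characteristic polynomial of the displayed matrix gives
  det(λ I - A) = p(λ) = λ^2 + (0)λ + (-4).
Solving p(λ) = 0 yields eigenvalues ≈ -2, 2. (A is shown rounded to 4 decimals, so these recover the underlying integer eigenvalues to within that precision.)
Verification: the trace of A = 0 equals the sum of eigenvalues 0, and det(A) ≈ -4.0000 matches the eigenvalue product -4.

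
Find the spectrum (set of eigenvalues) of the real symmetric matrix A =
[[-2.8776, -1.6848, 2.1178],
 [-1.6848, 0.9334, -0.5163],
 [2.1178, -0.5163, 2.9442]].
sigma(A) ≈ {-4, 1, 4}

A is real symmetric, so its spectrum consists of real eigenvalues. Expanding the characteristic polynomial of the displayed matrix gives
  det(λ I - A) = p(λ) = λ^3 + (-1)λ^2 + (-16)λ + (16).
Solving p(λ) = 0 yields eigenvalues ≈ -4, 1, 4. (A is shown rounded to 4 decimals, so these recover the underlying integer eigenvalues to within that precision.)
Verification: the trace of A = 1 equals the sum of eigenvalues 1, and det(A) ≈ -16.0002 matches the eigenvalue product -16.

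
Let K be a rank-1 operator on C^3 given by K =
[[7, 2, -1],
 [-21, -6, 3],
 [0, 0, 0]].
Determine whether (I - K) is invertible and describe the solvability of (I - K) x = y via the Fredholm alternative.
(I - K) is singular (det(I - K) = 0, i.e. 1 ∈ sigma(K)). (I - K) x = y is solvable iff y ⊥ ker((I - K)^*) = span{(7, 2, -1)}, i.e. iff 7y_1 + 2y_2 - y_3 = 0. When solvable, the solutions are x = y + c·(1, -3, 0), c arbitrary (ker(I - K) = span{(1, -3, 0)}, dimension 1).

K has rank 1, so it is an outer product K = u v^T: every row of K is a multiple of one row vector. Reading off the entries, u = (1, -3, 0) and v = (7, 2, -1) (row i of K equals u_i·v^T). A rank-one matrix u v^T satisfies K u = u (v·u) and kills the (2)-dimensional subspace v^⊥, so its characteristic polynomial is lambda^2 (lambda - v·u) with v·u = tr K = 1. Hence the eigenvalues of I - K are 1 (multiplicity 2) and 1 - (1) = 0, so det(I - K) = 0. (Direct check: I - K =
[[-6, -2, 1],
 [21, 7, -3],
 [0, 0, 1]]
has determinant 0.) So 1 is an eigenvalue of K and (I - K) is not invertible. The finite-dimensional Fredholm alternative says: either (I - K) is invertible, or ker(I - K) ≠ {0} and then range(I - K) = ker((I - K)^*)^⊥, with dim ker(I - K) = dim ker((I - K)^*). We are in the second case, so we need both kernels. Kernel of I - K: (I - K) u = u - u (v·u) = u - u = 0, so ker(I - K) = span{u} = span{(1, -3, 0)} (it is exactly 1-dimensional because rank(I - K) = 2). Kernel of the adjoint: K is real, so (I - K)^* = I - K^T = I - v u^T, and (I - v u^T) v = v - v (u·v) = 0; hence ker((I - K)^*) = span{v} = span{(7, 2, -1)}. Therefore (I - K) x = y is solvable iff <y, v> = 0, i.e. iff 7y_1 + 2y_2 - y_3 = 0. When this holds, K y = u (v·y) = 0, so (I - K) y = y and x = y is a particular solution; the full solution set is the line x = y + c·u = y + c·(1, -3, 0), c ∈ C.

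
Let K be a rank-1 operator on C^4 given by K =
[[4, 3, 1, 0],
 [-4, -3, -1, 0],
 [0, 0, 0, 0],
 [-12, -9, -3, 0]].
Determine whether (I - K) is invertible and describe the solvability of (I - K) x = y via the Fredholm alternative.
(I - K) is singular (det(I - K) = 0, i.e. 1 ∈ sigma(K)). (I - K) x = y is solvable iff y ⊥ ker((I - K)^*) = span{(4, 3, 1, 0)}, i.e. iff 4y_1 + 3y_2 + y_3 = 0. When solvable, the solutions are x = y + c·(1, -1, 0, -3), c arbitrary (ker(I - K) = span{(1, -1, 0, -3)}, dimension 1).

K has rank 1, so it is an outer product K = u v^T: every row of K is a multiple of one row vector. Reading off the entries, u = (1, -1, 0, -3) and v = (4, 3, 1, 0) (row i of K equals u_i·v^T). A rank-one matrix u v^T satisfies K u = u (v·u) and kills the (3)-dimensional subspace v^⊥, so its characteristic polynomial is lambda^3 (lambda - v·u) with v·u = tr K = 1. Hence the eigenvalues of I - K are 1 (multiplicity 3) and 1 - (1) = 0, so det(I - K) = 0. (Direct check: I - K =
[[-3, -3, -1, 0],
 [4, 4, 1, 0],
 [0, 0, 1, 0],
 [12, 9, 3, 1]]
has determinant 0.) So 1 is an eigenvalue of K and (I - K) is not invertible. The finite-dimensional Fredholm alternative says: either (I - K) is invertible, or ker(I - K) ≠ {0} and then range(I - K) = ker((I - K)^*)^⊥, with dim ker(I - K) = dim ker((I - K)^*). We are in the second case, so we need both kernels. Kernel of I - K: (I - K) u = u - u (v·u) = u - u = 0, so ker(I - K) = span{u} = span{(1, -1, 0, -3)} (it is exactly 1-dimensional because rank(I - K) = 3). Kernel of the adjoint: K is real, so (I - K)^* = I - K^T = I - v u^T, and (I - v u^T) v = v - v (u·v) = 0; hence ker((I - K)^*) = span{v} = span{(4, 3, 1, 0)}. Therefore (I - K) x = y is solvable iff <y, v> = 0, i.e. iff 4y_1 + 3y_2 + y_3 = 0. When this holds, K y = u (v·y) = 0, so (I - K) y = y and x = y is a particular solution; the full solution set is the line x = y + c·u = y + c·(1, -1, 0, -3), c ∈ C.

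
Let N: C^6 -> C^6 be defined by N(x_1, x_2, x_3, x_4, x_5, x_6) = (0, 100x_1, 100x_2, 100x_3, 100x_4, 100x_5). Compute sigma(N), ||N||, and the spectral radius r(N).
sigma(N) = {0}; ||N|| = 100; r(N) = 0. (N is nilpotent with N^6 = 0.)

On C^6, N is a strictly lower-triangular matrix with 100 on the subdiagonal and zeros elsewhere, so its characteristic polynomial is lambda^6 and every eigenvalue is 0: sigma(N) = {0}. For the operator norm, N e_i = 100e_{i+1} for i = 1, ..., 5 and N e_6 = 0, so the singular values of N are 100 (with multiplicity 5) and 0; hence ||N|| = 100. The spectral radius r(N) = max|lambda| = 0. Note ||N|| > r(N) — characteristic of non-normal nilpotent operators. Indeed N^6 = 0.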